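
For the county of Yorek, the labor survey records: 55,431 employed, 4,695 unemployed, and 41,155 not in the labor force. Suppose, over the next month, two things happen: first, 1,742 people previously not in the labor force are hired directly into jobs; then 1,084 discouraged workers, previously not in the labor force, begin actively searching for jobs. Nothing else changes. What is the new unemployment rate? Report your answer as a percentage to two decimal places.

New unemployment rate ≈ 9.18%.

Initially, labor force = 55,431 + 4,695 = 60,126, so u = 4,695/60,126 = 7.81%.
After the first change, employed and labor force both rise by 1,742; unemployed unchanged → E = 57,173, U = 4,695, labor force = 61,868.
After the second change, unemployed and labor force both rise by 1,084 → E = 57,173, U = 5,779, labor force = 62,952.
New unemployment rate = 5,779 / 62,952 = 9.18%.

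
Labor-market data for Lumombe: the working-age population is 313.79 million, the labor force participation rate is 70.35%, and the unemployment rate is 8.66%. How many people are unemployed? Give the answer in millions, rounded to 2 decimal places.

Labor force = 0.7035 × 313.79 = 220.75 million.
Unemployed = 0.0866 × 220.75 ≈ 19.12 million.

About 19.12 million are unemployed.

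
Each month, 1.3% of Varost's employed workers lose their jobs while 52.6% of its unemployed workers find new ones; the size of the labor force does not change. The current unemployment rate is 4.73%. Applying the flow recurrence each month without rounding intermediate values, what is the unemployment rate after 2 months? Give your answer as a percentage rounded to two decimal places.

Unemployment rate after two months ≈ 2.90%.

With a fixed labor force, u_{t+1} = u_t + s·(1−u_t) − f·u_t = u_t·(1−s−f) + s.
Here 1−s−f = 0.461 and s = 0.013.
u_1 = 0.047300 × 0.461 + 0.013 = 0.034805.
u_2 = 0.034805 × 0.461 + 0.013 = 0.029045.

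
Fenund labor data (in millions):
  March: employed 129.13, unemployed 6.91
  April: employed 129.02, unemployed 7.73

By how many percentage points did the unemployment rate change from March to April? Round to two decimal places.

March: labor force = 129.13 + 6.91 = 136.04; u = 6.91/136.04 = 5.08%.
April: labor force = 129.02 + 7.73 = 136.75; u = 7.73/136.75 = 5.65%.
Change = 5.65% − 5.08% = +0.57 pp.

The unemployment rate changed by +0.57 percentage points.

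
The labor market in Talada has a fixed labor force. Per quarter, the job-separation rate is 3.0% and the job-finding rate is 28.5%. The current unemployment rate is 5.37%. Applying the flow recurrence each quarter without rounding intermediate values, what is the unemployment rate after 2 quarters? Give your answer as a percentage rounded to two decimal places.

With a fixed labor force, u_{t+1} = u_t + s·(1−u_t) − f·u_t = u_t·(1−s−f) + s.
Here 1−s−f = 0.685 and s = 0.030.
u_1 = 0.053700 × 0.685 + 0.030 = 0.066784.
u_2 = 0.066784 × 0.685 + 0.030 = 0.075747.

Unemployment rate after two quarters ≈ 7.57%.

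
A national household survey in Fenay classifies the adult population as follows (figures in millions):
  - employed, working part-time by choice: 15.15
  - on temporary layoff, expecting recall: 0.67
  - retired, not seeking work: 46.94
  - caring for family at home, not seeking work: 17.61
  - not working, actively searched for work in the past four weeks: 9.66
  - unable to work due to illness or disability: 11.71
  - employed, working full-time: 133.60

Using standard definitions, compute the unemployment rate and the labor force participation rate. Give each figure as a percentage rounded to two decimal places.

Unemployment rate ≈ 6.49%; labor force participation rate ≈ 67.60%.

Employed = 15.15 + 133.60 = 148.75 million.
Unemployed = 0.67 + 9.66 = 10.33 million (jobless and actively searching, or on temporary layoff).
Labor force = 148.75 + 10.33 = 159.08 million.
Not in labor force = 46.94 + 17.61 + 11.71 = 76.26 million (those not working and not actively searching are outside the labor force).
Civilian working-age population = 159.08 + 76.26 = 235.34 million.
Unemployment rate = 10.33 / 159.08 = 6.49%.
Labor force participation rate = 159.08 / 235.34 = 67.60%.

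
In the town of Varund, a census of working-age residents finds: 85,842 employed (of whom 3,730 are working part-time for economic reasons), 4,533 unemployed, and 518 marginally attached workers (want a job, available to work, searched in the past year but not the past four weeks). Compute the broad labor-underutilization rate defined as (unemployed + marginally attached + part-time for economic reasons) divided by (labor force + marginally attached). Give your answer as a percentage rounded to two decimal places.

Broad underutilization rate ≈ 9.66%.

Labor force = 85,842 + 4,533 = 90,375.
Numerator = 4,533 + 518 + 3,730 = 8,781.
Denominator = 90,375 + 518 = 90,893.
Broad rate = 8,781 / 90,893 = 9.66%.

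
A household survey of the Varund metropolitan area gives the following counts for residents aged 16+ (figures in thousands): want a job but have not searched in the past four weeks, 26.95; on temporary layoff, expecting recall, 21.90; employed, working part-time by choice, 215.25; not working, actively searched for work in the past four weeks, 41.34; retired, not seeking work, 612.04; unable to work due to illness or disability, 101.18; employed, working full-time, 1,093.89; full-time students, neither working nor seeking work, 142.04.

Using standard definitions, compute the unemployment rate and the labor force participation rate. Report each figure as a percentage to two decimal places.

Unemployment rate ≈ 4.61%; labor force participation rate ≈ 60.87%.

Employed = 215.25 + 1,093.89 = 1,309.14 thousand.
Unemployed = 21.90 + 41.34 = 63.24 thousand (jobless and actively searching, or on temporary layoff).
Labor force = 1,309.14 + 63.24 = 1,372.38 thousand.
Not in labor force = 26.95 + 612.04 + 101.18 + 142.04 = 882.21 thousand (those not working and not actively searching are outside the labor force — including those who want a job but have given up searching).
Civilian working-age population = 1,372.38 + 882.21 = 2,254.59 thousand.
Unemployment rate = 63.24 / 1,372.38 = 4.61%.
Labor force participation rate = 1,372.38 / 2,254.59 = 60.87%.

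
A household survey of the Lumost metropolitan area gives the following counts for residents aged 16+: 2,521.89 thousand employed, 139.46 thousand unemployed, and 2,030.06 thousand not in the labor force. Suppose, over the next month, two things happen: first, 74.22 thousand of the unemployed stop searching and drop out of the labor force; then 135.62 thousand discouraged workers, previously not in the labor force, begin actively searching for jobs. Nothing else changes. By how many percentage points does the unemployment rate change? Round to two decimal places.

Initially, labor force = 2,521.89 + 139.46 = 2,661.35 thousand, so u = 139.46/2,661.35 = 5.24%.
After the first change, unemployed and labor force both fall by 74.22 → E = 2,521.89, U = 65.24, labor force = 2,587.13 thousand.
After the second change, unemployed and labor force both rise by 135.62 → E = 2,521.89, U = 200.86, labor force = 2,722.75 thousand.
New unemployment rate = 200.86 / 2,722.75 = 7.38%.
Change = 7.38% − 5.24% = +2.14 percentage points.

The unemployment rate changes by +2.14 percentage points.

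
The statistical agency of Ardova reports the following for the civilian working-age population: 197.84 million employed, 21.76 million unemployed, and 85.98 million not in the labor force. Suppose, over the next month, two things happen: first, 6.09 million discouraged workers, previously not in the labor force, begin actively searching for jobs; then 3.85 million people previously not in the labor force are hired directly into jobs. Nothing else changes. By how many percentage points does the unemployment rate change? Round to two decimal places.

The unemployment rate changes by +2.22 percentage points.

Initially, labor force = 197.84 + 21.76 = 219.60 million, so u = 21.76/219.60 = 9.91%.
After the first change, unemployed and labor force both rise by 6.09 → E = 197.84, U = 27.85, labor force = 225.69 million.
After the second change, employed and labor force both rise by 3.85; unemployed unchanged → E = 201.69, U = 27.85, labor force = 229.54 million.
New unemployment rate = 27.85 / 229.54 = 12.13%.
Change = 12.13% − 9.91% = +2.22 percentage points.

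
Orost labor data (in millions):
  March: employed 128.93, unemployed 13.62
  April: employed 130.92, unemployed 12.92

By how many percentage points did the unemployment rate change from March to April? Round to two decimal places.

The unemployment rate changed by −0.57 percentage points.

March: labor force = 128.93 + 13.62 = 142.55; u = 13.62/142.55 = 9.55%.
April: labor force = 130.92 + 12.92 = 143.84; u = 12.92/143.84 = 8.98%.
Change = 8.98% − 9.55% = −0.57 pp.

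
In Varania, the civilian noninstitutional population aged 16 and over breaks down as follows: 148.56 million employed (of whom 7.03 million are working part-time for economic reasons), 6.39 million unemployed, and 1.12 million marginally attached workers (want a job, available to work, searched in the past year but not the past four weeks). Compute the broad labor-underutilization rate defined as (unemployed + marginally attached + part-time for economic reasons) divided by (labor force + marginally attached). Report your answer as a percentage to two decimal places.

Broad underutilization rate ≈ 9.32%.

Labor force = 148.56 + 6.39 = 154.95 million.
Numerator = 6.39 + 1.12 + 7.03 = 14.54 million.
Denominator = 154.95 + 1.12 = 156.07 million.
Broad rate = 14.54 / 156.07 = 9.32%.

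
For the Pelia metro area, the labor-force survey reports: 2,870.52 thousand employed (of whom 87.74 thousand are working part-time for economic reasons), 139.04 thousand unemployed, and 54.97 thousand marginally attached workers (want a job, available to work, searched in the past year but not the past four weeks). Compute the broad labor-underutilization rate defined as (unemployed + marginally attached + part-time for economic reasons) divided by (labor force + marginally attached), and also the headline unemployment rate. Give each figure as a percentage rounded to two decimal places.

Broad underutilization rate ≈ 9.19%; headline unemployment rate ≈ 4.62%.

Labor force = 2,870.52 + 139.04 = 3,009.56 thousand.
Numerator = 139.04 + 54.97 + 87.74 = 281.75 thousand.
Denominator = 3,009.56 + 54.97 = 3,064.53 thousand.
Broad rate = 281.75 / 3,064.53 = 9.19%.
Headline unemployment rate = 139.04 / 3,009.56 = 4.62%.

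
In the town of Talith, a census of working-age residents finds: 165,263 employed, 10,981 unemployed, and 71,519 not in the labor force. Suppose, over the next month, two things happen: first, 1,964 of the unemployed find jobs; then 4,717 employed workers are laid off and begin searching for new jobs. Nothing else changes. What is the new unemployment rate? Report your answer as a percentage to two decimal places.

New unemployment rate ≈ 7.79%.

Initially, labor force = 165,263 + 10,981 = 176,244, so u = 10,981/176,244 = 6.23%.
After the first change, unemployed falls and employed rises by 1,964; labor force unchanged → E = 167,227, U = 9,017, labor force = 176,244.
After the second change, employed falls and unemployed rises by 4,717; labor force unchanged → E = 162,510, U = 13,734, labor force = 176,244.
New unemployment rate = 13,734 / 176,244 = 7.79%.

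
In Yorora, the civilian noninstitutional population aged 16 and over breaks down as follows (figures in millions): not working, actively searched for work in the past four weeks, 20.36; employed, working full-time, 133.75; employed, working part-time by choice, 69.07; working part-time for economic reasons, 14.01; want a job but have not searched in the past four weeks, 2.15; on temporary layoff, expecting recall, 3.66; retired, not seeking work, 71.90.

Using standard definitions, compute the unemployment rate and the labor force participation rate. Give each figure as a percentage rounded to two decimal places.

Employed = 133.75 + 69.07 + 14.01 = 216.83 million (anyone who worked, including part-time for economic reasons, counts as employed).
Unemployed = 20.36 + 3.66 = 24.02 million (jobless and actively searching, or on temporary layoff).
Labor force = 216.83 + 24.02 = 240.85 million.
Not in labor force = 2.15 + 71.90 = 74.05 million (those not working and not actively searching are outside the labor force — including those who want a job but have given up searching).
Civilian working-age population = 240.85 + 74.05 = 314.90 million.
Unemployment rate = 24.02 / 240.85 = 9.97%.
Labor force participation rate = 240.85 / 314.90 = 76.48%.

Unemployment rate ≈ 9.97%; labor force participation rate ≈ 76.48%.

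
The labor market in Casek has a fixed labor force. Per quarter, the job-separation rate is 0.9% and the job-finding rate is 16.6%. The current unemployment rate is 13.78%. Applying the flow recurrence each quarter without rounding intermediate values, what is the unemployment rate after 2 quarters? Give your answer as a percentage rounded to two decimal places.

Unemployment rate after two quarters ≈ 11.02%.

With a fixed labor force, u_{t+1} = u_t + s·(1−u_t) − f·u_t = u_t·(1−s−f) + s.
Here 1−s−f = 0.825 and s = 0.009.
u_1 = 0.137800 × 0.825 + 0.009 = 0.122685.
u_2 = 0.122685 × 0.825 + 0.009 = 0.110215.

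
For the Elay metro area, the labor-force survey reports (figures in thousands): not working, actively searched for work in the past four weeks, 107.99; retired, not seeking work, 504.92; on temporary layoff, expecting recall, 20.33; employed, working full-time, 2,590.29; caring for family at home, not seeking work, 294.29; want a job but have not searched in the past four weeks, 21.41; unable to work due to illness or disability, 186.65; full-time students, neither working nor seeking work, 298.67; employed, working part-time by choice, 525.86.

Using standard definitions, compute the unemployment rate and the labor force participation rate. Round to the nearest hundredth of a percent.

Employed = 2,590.29 + 525.86 = 3,116.15 thousand.
Unemployed = 107.99 + 20.33 = 128.32 thousand (jobless and actively searching, or on temporary layoff).
Labor force = 3,116.15 + 128.32 = 3,244.47 thousand.
Not in labor force = 504.92 + 294.29 + 21.41 + 186.65 + 298.67 = 1,305.94 thousand (those not working and not actively searching are outside the labor force — including those who want a job but have given up searching).
Civilian working-age population = 3,244.47 + 1,305.94 = 4,550.41 thousand.
Unemployment rate = 128.32 / 3,244.47 = 3.96%.
Labor force participation rate = 3,244.47 / 4,550.41 = 71.30%.

Unemployment rate ≈ 3.96%; labor force participation rate ≈ 71.30%.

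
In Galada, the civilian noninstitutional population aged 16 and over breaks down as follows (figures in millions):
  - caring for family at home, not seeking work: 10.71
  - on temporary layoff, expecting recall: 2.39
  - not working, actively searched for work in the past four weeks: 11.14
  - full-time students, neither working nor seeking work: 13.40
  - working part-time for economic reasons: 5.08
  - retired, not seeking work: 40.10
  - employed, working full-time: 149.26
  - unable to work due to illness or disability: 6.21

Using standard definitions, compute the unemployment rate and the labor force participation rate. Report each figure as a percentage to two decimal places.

Unemployment rate ≈ 8.06%; labor force participation rate ≈ 70.45%.

Employed = 5.08 + 149.26 = 154.34 million (anyone who worked, including part-time for economic reasons, counts as employed).
Unemployed = 2.39 + 11.14 = 13.53 million (jobless and actively searching, or on temporary layoff).
Labor force = 154.34 + 13.53 = 167.87 million.
Not in labor force = 10.71 + 13.40 + 40.10 + 6.21 = 70.42 million (those not working and not actively searching are outside the labor force).
Civilian working-age population = 167.87 + 70.42 = 238.29 million.
Unemployment rate = 13.53 / 167.87 = 8.06%.
Labor force participation rate = 167.87 / 238.29 = 70.45%.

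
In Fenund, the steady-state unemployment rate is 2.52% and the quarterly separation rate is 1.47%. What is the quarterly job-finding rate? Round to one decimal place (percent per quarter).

Job-finding rate ≈ 56.9% per quarter.

From u* = s/(s+f): f = s·(1−u)/u.
f = 1.47 × (1 − 0.0252) / 0.0252 = 1.4330 / 0.0252 ≈ 56.9% per quarter.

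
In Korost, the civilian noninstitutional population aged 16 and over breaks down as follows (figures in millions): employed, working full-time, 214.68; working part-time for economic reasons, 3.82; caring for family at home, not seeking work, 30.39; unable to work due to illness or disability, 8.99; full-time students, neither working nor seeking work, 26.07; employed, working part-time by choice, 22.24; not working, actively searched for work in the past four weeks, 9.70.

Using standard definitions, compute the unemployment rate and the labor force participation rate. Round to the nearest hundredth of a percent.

Employed = 214.68 + 3.82 + 22.24 = 240.74 million (anyone who worked, including part-time for economic reasons, counts as employed).
Unemployed = 9.70 million.
Labor force = 240.74 + 9.70 = 250.44 million.
Not in labor force = 30.39 + 8.99 + 26.07 = 65.45 million (those not working and not actively searching are outside the labor force).
Civilian working-age population = 250.44 + 65.45 = 315.89 million.
Unemployment rate = 9.70 / 250.44 = 3.87%.
Labor force participation rate = 250.44 / 315.89 = 79.28%.

Unemployment rate ≈ 3.87%; labor force participation rate ≈ 79.28%.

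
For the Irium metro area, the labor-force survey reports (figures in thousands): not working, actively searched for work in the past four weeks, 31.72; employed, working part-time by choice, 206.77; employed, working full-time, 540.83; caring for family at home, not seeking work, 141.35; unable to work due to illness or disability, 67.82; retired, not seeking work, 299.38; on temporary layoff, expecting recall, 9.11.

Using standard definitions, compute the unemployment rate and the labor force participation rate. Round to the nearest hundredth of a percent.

Unemployment rate ≈ 5.18%; labor force participation rate ≈ 60.79%.

Employed = 206.77 + 540.83 = 747.60 thousand.
Unemployed = 31.72 + 9.11 = 40.83 thousand (jobless and actively searching, or on temporary layoff).
Labor force = 747.60 + 40.83 = 788.43 thousand.
Not in labor force = 141.35 + 67.82 + 299.38 = 508.55 thousand (those not working and not actively searching are outside the labor force).
Civilian working-age population = 788.43 + 508.55 = 1,296.98 thousand.
Unemployment rate = 40.83 / 788.43 = 5.18%.
Labor force participation rate = 788.43 / 1,296.98 = 60.79%.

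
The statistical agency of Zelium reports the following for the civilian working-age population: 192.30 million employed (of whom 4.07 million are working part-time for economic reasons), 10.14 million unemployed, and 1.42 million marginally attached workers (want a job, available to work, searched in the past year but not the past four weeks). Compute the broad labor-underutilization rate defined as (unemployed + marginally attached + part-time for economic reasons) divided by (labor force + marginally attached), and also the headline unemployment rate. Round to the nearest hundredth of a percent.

Labor force = 192.30 + 10.14 = 202.44 million.
Numerator = 10.14 + 1.42 + 4.07 = 15.63 million.
Denominator = 202.44 + 1.42 = 203.86 million.
Broad rate = 15.63 / 203.86 = 7.67%.
Headline unemployment rate = 10.14 / 202.44 = 5.01%.

Broad underutilization rate ≈ 7.67%; headline unemployment rate ≈ 5.01%.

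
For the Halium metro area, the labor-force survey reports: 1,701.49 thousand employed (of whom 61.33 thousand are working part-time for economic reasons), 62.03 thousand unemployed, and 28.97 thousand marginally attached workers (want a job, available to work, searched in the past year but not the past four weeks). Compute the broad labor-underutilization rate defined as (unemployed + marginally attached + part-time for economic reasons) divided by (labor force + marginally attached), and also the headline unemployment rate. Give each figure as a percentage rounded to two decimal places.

Broad underutilization rate ≈ 8.50%; headline unemployment rate ≈ 3.52%.

Labor force = 1,701.49 + 62.03 = 1,763.52 thousand.
Numerator = 62.03 + 28.97 + 61.33 = 152.33 thousand.
Denominator = 1,763.52 + 28.97 = 1,792.49 thousand.
Broad rate = 152.33 / 1,792.49 = 8.50%.
Headline unemployment rate = 62.03 / 1,763.52 = 3.52%.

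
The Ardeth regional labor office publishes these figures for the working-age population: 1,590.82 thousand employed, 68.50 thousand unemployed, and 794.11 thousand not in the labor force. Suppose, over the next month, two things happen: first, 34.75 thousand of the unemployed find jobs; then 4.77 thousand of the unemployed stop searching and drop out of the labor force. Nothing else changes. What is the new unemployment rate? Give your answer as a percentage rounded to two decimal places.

Initially, labor force = 1,590.82 + 68.50 = 1,659.32 thousand, so u = 68.50/1,659.32 = 4.13%.
After the first change, unemployed falls and employed rises by 34.75; labor force unchanged → E = 1,625.57, U = 33.75, labor force = 1,659.32 thousand.
After the second change, unemployed and labor force both fall by 4.77 → E = 1,625.57, U = 28.98, labor force = 1,654.55 thousand.
New unemployment rate = 28.98 / 1,654.55 = 1.75%.

New unemployment rate ≈ 1.75%.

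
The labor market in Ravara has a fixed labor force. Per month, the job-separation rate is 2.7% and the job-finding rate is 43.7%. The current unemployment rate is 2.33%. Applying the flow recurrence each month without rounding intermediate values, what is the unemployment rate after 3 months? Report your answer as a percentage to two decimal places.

Unemployment rate after three months ≈ 5.28%.

With a fixed labor force, u_{t+1} = u_t + s·(1−u_t) − f·u_t = u_t·(1−s−f) + s.
Here 1−s−f = 0.536 and s = 0.027.
u_1 = 0.023300 × 0.536 + 0.027 = 0.039489.
u_2 = 0.039489 × 0.536 + 0.027 = 0.048166.
u_3 = 0.048166 × 0.536 + 0.027 = 0.052817.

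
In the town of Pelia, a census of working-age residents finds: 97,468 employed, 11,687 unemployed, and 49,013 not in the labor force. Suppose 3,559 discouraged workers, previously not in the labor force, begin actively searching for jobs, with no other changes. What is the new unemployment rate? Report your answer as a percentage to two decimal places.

Initially, labor force = 97,468 + 11,687 = 109,155, so u = 11,687/109,155 = 10.71%.
After the change, unemployed and labor force both rise by 3,559 → E = 97,468, U = 15,246, labor force = 112,714.
New unemployment rate = 15,246 / 112,714 = 13.53%.

New unemployment rate ≈ 13.53%.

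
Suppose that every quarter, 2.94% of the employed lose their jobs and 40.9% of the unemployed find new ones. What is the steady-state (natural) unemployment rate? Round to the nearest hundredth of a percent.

At steady state the flows balance: s·E = f·U, so U/(E+U) = s/(s+f).
u* = 2.94 / (2.94 + 40.9) = 2.94 / 43.84 = 6.71%.

Steady-state unemployment rate ≈ 6.71%.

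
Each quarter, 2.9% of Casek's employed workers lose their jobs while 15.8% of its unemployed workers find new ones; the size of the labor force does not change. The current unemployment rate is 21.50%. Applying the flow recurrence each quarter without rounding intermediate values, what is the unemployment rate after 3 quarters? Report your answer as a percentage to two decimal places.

Unemployment rate after three quarters ≈ 18.73%.

With a fixed labor force, u_{t+1} = u_t + s·(1−u_t) − f·u_t = u_t·(1−s−f) + s.
Here 1−s−f = 0.813 and s = 0.029.
u_1 = 0.215000 × 0.813 + 0.029 = 0.203795.
u_2 = 0.203795 × 0.813 + 0.029 = 0.194685.
u_3 = 0.194685 × 0.813 + 0.029 = 0.187279.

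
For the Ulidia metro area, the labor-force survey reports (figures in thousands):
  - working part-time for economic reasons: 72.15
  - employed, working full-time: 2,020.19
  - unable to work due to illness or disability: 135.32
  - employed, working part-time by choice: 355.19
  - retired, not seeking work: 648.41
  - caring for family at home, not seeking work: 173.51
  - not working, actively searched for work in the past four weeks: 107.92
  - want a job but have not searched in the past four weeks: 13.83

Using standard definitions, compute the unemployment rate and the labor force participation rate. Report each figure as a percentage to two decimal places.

Unemployment rate ≈ 4.22%; labor force participation rate ≈ 72.46%.

Employed = 72.15 + 2,020.19 + 355.19 = 2,447.53 thousand (anyone who worked, including part-time for economic reasons, counts as employed).
Unemployed = 107.92 thousand.
Labor force = 2,447.53 + 107.92 = 2,555.45 thousand.
Not in labor force = 135.32 + 648.41 + 173.51 + 13.83 = 971.07 thousand (those not working and not actively searching are outside the labor force — including those who want a job but have given up searching).
Civilian working-age population = 2,555.45 + 971.07 = 3,526.52 thousand.
Unemployment rate = 107.92 / 2,555.45 = 4.22%.
Labor force participation rate = 2,555.45 / 3,526.52 = 72.46%.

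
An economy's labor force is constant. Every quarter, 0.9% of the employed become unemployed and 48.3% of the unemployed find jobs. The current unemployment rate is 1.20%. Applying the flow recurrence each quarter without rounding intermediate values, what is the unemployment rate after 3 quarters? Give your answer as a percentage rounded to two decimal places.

Unemployment rate after three quarters ≈ 1.75%.

With a fixed labor force, u_{t+1} = u_t + s·(1−u_t) − f·u_t = u_t·(1−s−f) + s.
Here 1−s−f = 0.508 and s = 0.009.
u_1 = 0.012000 × 0.508 + 0.009 = 0.015096.
u_2 = 0.015096 × 0.508 + 0.009 = 0.016669.
u_3 = 0.016669 × 0.508 + 0.009 = 0.017468.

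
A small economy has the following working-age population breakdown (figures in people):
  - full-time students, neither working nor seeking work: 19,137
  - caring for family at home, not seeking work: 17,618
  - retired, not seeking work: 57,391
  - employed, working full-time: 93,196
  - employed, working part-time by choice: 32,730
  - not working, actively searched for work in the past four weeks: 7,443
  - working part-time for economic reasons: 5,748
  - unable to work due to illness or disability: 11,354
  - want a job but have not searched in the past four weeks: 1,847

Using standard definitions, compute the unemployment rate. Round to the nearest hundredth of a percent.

Unemployment rate ≈ 5.35%.

Employed = 93,196 + 32,730 + 5,748 = 131,674 (anyone who worked, including part-time for economic reasons, counts as employed).
Unemployed = 7,443.
Labor force = 131,674 + 7,443 = 139,117.
Unemployment rate = 7,443 / 139,117 = 5.35%.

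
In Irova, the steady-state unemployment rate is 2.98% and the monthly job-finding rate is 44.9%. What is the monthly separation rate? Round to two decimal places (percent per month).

Separation rate ≈ 1.38% per month.

From u* = s/(s+f): s = u·f/(1−u).
s = 0.0298 × 44.9 / (1 − 0.0298) = 1.3380 / 0.9702 ≈ 1.38% per month.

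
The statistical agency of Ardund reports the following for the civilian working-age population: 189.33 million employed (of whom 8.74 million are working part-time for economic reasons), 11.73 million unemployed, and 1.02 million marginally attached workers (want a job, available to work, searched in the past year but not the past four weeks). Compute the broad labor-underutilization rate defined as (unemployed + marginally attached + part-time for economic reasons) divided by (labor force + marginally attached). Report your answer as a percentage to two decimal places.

Labor force = 189.33 + 11.73 = 201.06 million.
Numerator = 11.73 + 1.02 + 8.74 = 21.49 million.
Denominator = 201.06 + 1.02 = 202.08 million.
Broad rate = 21.49 / 202.08 = 10.63%.

Broad underutilization rate ≈ 10.63%.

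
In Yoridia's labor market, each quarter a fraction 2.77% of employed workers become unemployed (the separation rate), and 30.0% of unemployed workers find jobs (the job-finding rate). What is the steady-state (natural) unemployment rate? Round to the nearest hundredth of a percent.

At steady state the flows balance: s·E = f·U, so U/(E+U) = s/(s+f).
u* = 2.77 / (2.77 + 30.0) = 2.77 / 32.77 = 8.45%.

Steady-state unemployment rate ≈ 8.45%.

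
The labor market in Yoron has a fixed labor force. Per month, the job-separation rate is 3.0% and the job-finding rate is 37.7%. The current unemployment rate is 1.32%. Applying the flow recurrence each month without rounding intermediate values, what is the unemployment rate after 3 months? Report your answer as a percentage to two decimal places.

With a fixed labor force, u_{t+1} = u_t + s·(1−u_t) − f·u_t = u_t·(1−s−f) + s.
Here 1−s−f = 0.593 and s = 0.030.
u_1 = 0.013200 × 0.593 + 0.030 = 0.037828.
u_2 = 0.037828 × 0.593 + 0.030 = 0.052432.
u_3 = 0.052432 × 0.593 + 0.030 = 0.061092.

Unemployment rate after three months ≈ 6.11%.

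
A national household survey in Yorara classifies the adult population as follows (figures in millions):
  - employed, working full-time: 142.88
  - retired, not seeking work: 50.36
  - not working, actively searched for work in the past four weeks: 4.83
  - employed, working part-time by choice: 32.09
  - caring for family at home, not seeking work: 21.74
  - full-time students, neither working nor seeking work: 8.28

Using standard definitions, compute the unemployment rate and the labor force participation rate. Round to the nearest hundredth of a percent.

Unemployment rate ≈ 2.69%; labor force participation rate ≈ 69.11%.

Employed = 142.88 + 32.09 = 174.97 million.
Unemployed = 4.83 million.
Labor force = 174.97 + 4.83 = 179.80 million.
Not in labor force = 50.36 + 21.74 + 8.28 = 80.38 million (those not working and not actively searching are outside the labor force).
Civilian working-age population = 179.80 + 80.38 = 260.18 million.
Unemployment rate = 4.83 / 179.80 = 2.69%.
Labor force participation rate = 179.80 / 260.18 = 69.11%.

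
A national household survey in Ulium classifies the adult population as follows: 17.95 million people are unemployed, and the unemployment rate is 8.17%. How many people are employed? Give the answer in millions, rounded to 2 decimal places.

Labor force = U / u = 17.95 / 0.0817 ≈ 219.71 million.
Employed = labor force − unemployed = 219.71 − 17.95 = 201.76 million.

About 201.76 million are employed.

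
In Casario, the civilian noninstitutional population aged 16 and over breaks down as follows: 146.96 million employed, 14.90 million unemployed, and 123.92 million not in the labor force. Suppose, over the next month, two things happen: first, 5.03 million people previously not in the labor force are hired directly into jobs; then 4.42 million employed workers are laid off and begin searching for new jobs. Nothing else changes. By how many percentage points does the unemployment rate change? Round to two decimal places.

Initially, labor force = 146.96 + 14.90 = 161.86 million, so u = 14.90/161.86 = 9.21%.
After the first change, employed and labor force both rise by 5.03; unemployed unchanged → E = 151.99, U = 14.90, labor force = 166.89 million.
After the second change, employed falls and unemployed rises by 4.42; labor force unchanged → E = 147.57, U = 19.32, labor force = 166.89 million.
New unemployment rate = 19.32 / 166.89 = 11.58%.
Change = 11.58% − 9.21% = +2.37 percentage points.

The unemployment rate changes by +2.37 percentage points.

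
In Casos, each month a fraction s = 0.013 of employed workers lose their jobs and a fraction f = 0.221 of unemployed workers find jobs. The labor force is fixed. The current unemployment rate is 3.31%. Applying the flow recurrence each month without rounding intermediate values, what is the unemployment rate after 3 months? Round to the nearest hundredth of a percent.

Unemployment rate after three months ≈ 4.55%.

With a fixed labor force, u_{t+1} = u_t + s·(1−u_t) − f·u_t = u_t·(1−s−f) + s.
Here 1−s−f = 0.766 and s = 0.013.
u_1 = 0.033100 × 0.766 + 0.013 = 0.038355.
u_2 = 0.038355 × 0.766 + 0.013 = 0.042380.
u_3 = 0.042380 × 0.766 + 0.013 = 0.045463.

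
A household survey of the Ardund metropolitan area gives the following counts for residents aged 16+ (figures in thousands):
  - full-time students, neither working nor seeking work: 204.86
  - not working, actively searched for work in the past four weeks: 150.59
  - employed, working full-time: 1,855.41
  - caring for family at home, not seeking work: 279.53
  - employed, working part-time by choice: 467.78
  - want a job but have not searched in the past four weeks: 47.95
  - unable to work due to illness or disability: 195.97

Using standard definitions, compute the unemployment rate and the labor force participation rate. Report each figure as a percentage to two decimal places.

Employed = 1,855.41 + 467.78 = 2,323.19 thousand.
Unemployed = 150.59 thousand.
Labor force = 2,323.19 + 150.59 = 2,473.78 thousand.
Not in labor force = 204.86 + 279.53 + 47.95 + 195.97 = 728.31 thousand (those not working and not actively searching are outside the labor force — including those who want a job but have given up searching).
Civilian working-age population = 2,473.78 + 728.31 = 3,202.09 thousand.
Unemployment rate = 150.59 / 2,473.78 = 6.09%.
Labor force participation rate = 2,473.78 / 3,202.09 = 77.26%.

Unemployment rate ≈ 6.09%; labor force participation rate ≈ 77.26%.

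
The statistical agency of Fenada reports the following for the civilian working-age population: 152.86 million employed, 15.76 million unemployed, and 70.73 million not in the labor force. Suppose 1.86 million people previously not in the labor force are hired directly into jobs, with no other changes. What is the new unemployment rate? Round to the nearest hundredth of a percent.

Initially, labor force = 152.86 + 15.76 = 168.62 million, so u = 15.76/168.62 = 9.35%.
After the change, employed and labor force both rise by 1.86; unemployed unchanged → E = 154.72, U = 15.76, labor force = 170.48 million.
New unemployment rate = 15.76 / 170.48 = 9.24%.

New unemployment rate ≈ 9.24%.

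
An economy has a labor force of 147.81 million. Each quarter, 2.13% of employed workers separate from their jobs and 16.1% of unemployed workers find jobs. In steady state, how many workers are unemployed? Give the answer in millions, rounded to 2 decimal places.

Steady-state unemployment rate u* = s/(s+f) = 2.13/(2.13+16.1) = 0.116840.
Unemployed = u* × labor force = 0.116840 × 147.81 ≈ 17.27 million.

About 17.27 million are unemployed in steady state.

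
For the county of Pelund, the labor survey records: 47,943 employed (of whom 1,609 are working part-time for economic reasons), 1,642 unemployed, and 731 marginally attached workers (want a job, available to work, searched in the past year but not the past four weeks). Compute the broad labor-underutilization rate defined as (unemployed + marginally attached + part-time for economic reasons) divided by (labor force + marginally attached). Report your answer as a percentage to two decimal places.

Labor force = 47,943 + 1,642 = 49,585.
Numerator = 1,642 + 731 + 1,609 = 3,982.
Denominator = 49,585 + 731 = 50,316.
Broad rate = 3,982 / 50,316 = 7.91%.

Broad underutilization rate ≈ 7.91%.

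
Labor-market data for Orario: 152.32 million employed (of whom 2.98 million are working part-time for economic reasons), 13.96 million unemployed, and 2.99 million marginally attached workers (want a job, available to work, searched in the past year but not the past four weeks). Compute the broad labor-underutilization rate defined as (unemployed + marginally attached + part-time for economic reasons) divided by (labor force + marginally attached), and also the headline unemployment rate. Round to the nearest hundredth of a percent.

Broad underutilization rate ≈ 11.77%; headline unemployment rate ≈ 8.40%.

Labor force = 152.32 + 13.96 = 166.28 million.
Numerator = 13.96 + 2.99 + 2.98 = 19.93 million.
Denominator = 166.28 + 2.99 = 169.27 million.
Broad rate = 19.93 / 169.27 = 11.77%.
Headline unemployment rate = 13.96 / 166.28 = 8.40%.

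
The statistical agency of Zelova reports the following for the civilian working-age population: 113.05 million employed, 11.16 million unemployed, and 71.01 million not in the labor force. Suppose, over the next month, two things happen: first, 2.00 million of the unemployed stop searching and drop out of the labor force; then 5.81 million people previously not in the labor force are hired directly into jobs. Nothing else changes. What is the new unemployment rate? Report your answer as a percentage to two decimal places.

New unemployment rate ≈ 7.16%.

Initially, labor force = 113.05 + 11.16 = 124.21 million, so u = 11.16/124.21 = 8.98%.
After the first change, unemployed and labor force both fall by 2.00 → E = 113.05, U = 9.16, labor force = 122.21 million.
After the second change, employed and labor force both rise by 5.81; unemployed unchanged → E = 118.86, U = 9.16, labor force = 128.02 million.
New unemployment rate = 9.16 / 128.02 = 7.16%.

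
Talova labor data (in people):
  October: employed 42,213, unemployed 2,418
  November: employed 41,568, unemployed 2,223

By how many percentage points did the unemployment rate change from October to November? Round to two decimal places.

October: labor force = 42,213 + 2,418 = 44,631; u = 2,418/44,631 = 5.42%.
November: labor force = 41,568 + 2,223 = 43,791; u = 2,223/43,791 = 5.08%.
Change = 5.08% − 5.42% = −0.34 pp.

The unemployment rate changed by −0.34 percentage points.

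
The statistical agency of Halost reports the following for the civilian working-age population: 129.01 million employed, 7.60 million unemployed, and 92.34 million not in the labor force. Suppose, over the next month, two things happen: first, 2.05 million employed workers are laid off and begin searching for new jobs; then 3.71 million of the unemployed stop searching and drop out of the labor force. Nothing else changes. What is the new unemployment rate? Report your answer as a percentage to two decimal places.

Initially, labor force = 129.01 + 7.60 = 136.61 million, so u = 7.60/136.61 = 5.56%.
After the first change, employed falls and unemployed rises by 2.05; labor force unchanged → E = 126.96, U = 9.65, labor force = 136.61 million.
After the second change, unemployed and labor force both fall by 3.71 → E = 126.96, U = 5.94, labor force = 132.90 million.
New unemployment rate = 5.94 / 132.90 = 4.47%.

New unemployment rate ≈ 4.47%.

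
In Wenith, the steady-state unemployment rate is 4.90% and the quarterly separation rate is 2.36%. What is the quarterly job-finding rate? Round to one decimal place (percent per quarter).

From u* = s/(s+f): f = s·(1−u)/u.
f = 2.36 × (1 − 0.0490) / 0.0490 = 2.2444 / 0.0490 ≈ 45.8% per quarter.

Job-finding rate ≈ 45.8% per quarter.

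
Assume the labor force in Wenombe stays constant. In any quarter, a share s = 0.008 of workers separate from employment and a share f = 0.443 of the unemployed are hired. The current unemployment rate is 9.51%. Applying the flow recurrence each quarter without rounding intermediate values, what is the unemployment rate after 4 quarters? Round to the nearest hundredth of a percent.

Unemployment rate after four quarters ≈ 2.48%.

With a fixed labor force, u_{t+1} = u_t + s·(1−u_t) − f·u_t = u_t·(1−s−f) + s.
Here 1−s−f = 0.549 and s = 0.008.
u_1 = 0.095100 × 0.549 + 0.008 = 0.060210.
u_2 = 0.060210 × 0.549 + 0.008 = 0.041055.
u_3 = 0.041055 × 0.549 + 0.008 = 0.030539.
u_4 = 0.030539 × 0.549 + 0.008 = 0.024766.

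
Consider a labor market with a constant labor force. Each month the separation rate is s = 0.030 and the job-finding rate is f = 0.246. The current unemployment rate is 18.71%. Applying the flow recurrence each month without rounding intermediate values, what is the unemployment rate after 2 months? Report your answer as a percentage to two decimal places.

With a fixed labor force, u_{t+1} = u_t + s·(1−u_t) − f·u_t = u_t·(1−s−f) + s.
Here 1−s−f = 0.724 and s = 0.030.
u_1 = 0.187100 × 0.724 + 0.030 = 0.165460.
u_2 = 0.165460 × 0.724 + 0.030 = 0.149793.

Unemployment rate after two months ≈ 14.98%.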